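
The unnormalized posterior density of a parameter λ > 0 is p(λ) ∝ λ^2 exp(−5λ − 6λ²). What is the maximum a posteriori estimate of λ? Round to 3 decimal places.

ℓ'(λ) = 2/λ − 5 − 12λ. Setting this to zero and multiplying by λ: 12λ² + 5λ − 2 = 0.
λ = (−5 + √(5² + 4·12·2)) / (2·12) = (−5 + √121) / 24 = (−5 + 11)/24 = 1/4.
ℓ''(λ) = −2/λ² − 12 < 0, confirming a maximum.

λ̂_MAP = 0.250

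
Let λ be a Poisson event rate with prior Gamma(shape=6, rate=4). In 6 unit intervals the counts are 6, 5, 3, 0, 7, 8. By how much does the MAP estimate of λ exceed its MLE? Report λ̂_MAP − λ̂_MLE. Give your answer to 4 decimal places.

Σxᵢ = 29. Posterior is Gamma(35, 10); MAP = (35−1)/10 = 34/10 ≈ 3.40000.
MLE = x̄ = 29/6 ≈ 4.83333.
Difference = 34/10 − 29/6 = -43/30 ≈ -1.4333.

MAP − MLE = -1.4333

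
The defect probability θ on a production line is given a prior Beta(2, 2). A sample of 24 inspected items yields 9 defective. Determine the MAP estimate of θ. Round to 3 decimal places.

θ̂_MAP = 0.385

Prior: Beta(2, 2).
Data: 9 successes in 24 trials. The binomial likelihood contributes θ^9(1−θ)^15, so the posterior is Beta(2+9, 2+15) = Beta(11, 17).
For Beta(a, b) with a, b > 1 the mode is (a−1)/(a+b−2) = 10/26 ≈ 0.385.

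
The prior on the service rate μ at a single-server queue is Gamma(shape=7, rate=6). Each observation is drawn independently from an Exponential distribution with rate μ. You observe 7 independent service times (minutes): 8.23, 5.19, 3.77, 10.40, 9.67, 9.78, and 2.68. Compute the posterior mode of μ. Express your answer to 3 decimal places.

μ̂_MAP = 0.233

The Exponential(rate=μ) likelihood is ∝ μ^n e^(−μΣtᵢ). Here n = 7 and Σtᵢ = 8.23 + 5.19 + 3.77 + 10.40 + 9.67 + 9.78 + 2.68 = 49.72.
Posterior ∝ μ^6e^(−6μ) · μ^7e^(−49.72μ) = μ^13e^(−55.72μ), i.e. Gamma(14, 55.72).
Mode = (a−1)/b = 13/55.72 ≈ 0.233.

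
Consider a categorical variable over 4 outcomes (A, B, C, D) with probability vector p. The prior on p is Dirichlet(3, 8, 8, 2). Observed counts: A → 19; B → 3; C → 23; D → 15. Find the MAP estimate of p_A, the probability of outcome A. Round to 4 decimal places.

MAP estimate of p_A = 0.2727

The posterior is Dirichlet(αᵢ + nᵢ) = Dirichlet(22, 11, 31, 17).
For a Dirichlet(a₁,…,a_K) with all aᵢ > 1, the mode has j-th component (aⱼ − 1)/(Σaᵢ − K).
Here Σaᵢ = 81 and K = 4, so p_A = (22 − 1)/(81 − 4) = 21/77 ≈ 0.2727.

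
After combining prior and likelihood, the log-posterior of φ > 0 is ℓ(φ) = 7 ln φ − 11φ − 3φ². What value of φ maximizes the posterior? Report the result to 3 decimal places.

φ̂_MAP = 0.500

ℓ'(φ) = 7/φ − 11 − 6φ. Setting this to zero and multiplying by φ: 6φ² + 11φ − 7 = 0.
φ = (−11 + √(11² + 4·6·7)) / (2·6) = (−11 + √289) / 12 = (−11 + 17)/12 = 1/2.
ℓ''(φ) = −7/φ² − 6 < 0, confirming a maximum.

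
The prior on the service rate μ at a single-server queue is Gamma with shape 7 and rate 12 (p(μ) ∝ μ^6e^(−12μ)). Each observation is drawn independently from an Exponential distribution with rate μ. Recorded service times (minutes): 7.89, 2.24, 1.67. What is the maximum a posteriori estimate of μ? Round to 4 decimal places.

The Exponential(rate=μ) likelihood is ∝ μ^n e^(−μΣtᵢ). Here n = 3 and Σtᵢ = 7.89 + 2.24 + 1.67 = 11.80.
Posterior ∝ μ^6e^(−12μ) · μ^3e^(−11.80μ) = μ^9e^(−23.80μ), i.e. Gamma(10, 23.80).
Mode = (a−1)/b = 9/23.80 ≈ 0.3782.

μ̂_MAP = 0.3782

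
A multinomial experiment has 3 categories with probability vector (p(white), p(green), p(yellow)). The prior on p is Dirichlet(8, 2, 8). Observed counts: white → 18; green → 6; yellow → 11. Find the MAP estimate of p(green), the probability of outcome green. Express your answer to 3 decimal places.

The posterior is Dirichlet(αᵢ + nᵢ) = Dirichlet(26, 8, 19).
For a Dirichlet(a₁,…,a_K) with all aᵢ > 1, the mode has j-th component (aⱼ − 1)/(Σaᵢ − K).
Here Σaᵢ = 53 and K = 3, so p(green) = (8 − 1)/(53 − 3) = 7/50 ≈ 0.140.

MAP estimate of p(green) = 0.140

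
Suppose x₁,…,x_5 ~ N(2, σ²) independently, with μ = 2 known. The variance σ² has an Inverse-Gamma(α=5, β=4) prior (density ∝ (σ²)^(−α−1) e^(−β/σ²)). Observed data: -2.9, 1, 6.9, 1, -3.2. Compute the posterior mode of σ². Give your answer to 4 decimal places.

Sum of squared deviations about the known mean: SS = (-2.9−2)² + (1−2)² + (6.9−2)² + (1−2)² + (-3.2−2)² = 77.06.
The Normal likelihood contributes (σ²)^(−n/2) exp(−SS/(2σ²)), so the posterior is Inverse-Gamma(α + n/2, β + SS/2) = Inverse-Gamma(7.5, 42.53).
The mode of Inverse-Gamma(a, b) is b/(a+1) = 42.53/8.5 ≈ 5.0035.

σ̂²_MAP = 5.0035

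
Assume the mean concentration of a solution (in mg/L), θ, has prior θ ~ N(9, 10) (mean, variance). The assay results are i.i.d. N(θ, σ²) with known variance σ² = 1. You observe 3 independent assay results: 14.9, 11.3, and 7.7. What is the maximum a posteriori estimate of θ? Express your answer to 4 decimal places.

θ̂_MAP = 11.2258

n = 3; x̄ = (14.9 + 11.3 + 7.7)/3 = 33.9/3 = 11.3.
For a Normal prior and Normal likelihood with known variance, the posterior is Normal; its mode equals its mean, the precision-weighted average.
Prior precision 1/σ₀² = 1/10 = 0.1; data precision n/σ² = 3/1 = 3.
θ̂ = (0.1·9 + 3·11.3) / (0.1 + 3) = 34.8/3.1 = 348/31 ≈ 11.2258.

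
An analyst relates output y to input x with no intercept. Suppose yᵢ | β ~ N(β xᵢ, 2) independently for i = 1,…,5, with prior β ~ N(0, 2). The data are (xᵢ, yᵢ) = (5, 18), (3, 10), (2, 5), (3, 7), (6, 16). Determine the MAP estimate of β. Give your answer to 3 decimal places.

log p(β | y) = −Σ(yᵢ − βxᵢ)²/(2·2) − β²/(2·2) + const.
Setting the derivative to zero: Σxᵢ(yᵢ − βxᵢ)/2 − β/2 = 0, so β = Σxᵢyᵢ / (Σxᵢ² + σ²/τ²).
Σxᵢyᵢ = 5·18 + 3·10 + 2·5 + 3·7 + 6·16 = 247; Σxᵢ² = 83; σ²/τ² = 1.
β̂_MAP = 247 / (83 + 1) = 247/84 ≈ 2.940.

β̂_MAP = 2.940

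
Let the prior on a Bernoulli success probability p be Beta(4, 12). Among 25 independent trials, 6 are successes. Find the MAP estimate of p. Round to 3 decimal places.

p̂_MAP = 0.231

Prior: Beta(4, 12).
Data: 6 successes in 25 trials. The binomial likelihood contributes p^6(1−p)^19, so the posterior is Beta(4+6, 12+19) = Beta(10, 31).
For Beta(a, b) with a, b > 1 the mode is (a−1)/(a+b−2) = 9/39 ≈ 0.231.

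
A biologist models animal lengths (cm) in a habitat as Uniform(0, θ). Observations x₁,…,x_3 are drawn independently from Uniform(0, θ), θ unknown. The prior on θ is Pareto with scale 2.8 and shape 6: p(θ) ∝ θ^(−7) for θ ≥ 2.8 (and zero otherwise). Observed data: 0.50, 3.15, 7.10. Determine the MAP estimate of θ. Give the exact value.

θ̂_MAP = 7.10

The Uniform(0, θ) likelihood is θ^(−n) for θ ≥ max(xᵢ), zero otherwise. Here max(xᵢ) = 7.10.
Posterior ∝ θ^(−7) · θ^(−3) = θ^(−10) on θ ≥ max(2.8, 7.10) = 7.10.
This density is strictly decreasing in θ, so the posterior mode lies at the lower boundary of the support.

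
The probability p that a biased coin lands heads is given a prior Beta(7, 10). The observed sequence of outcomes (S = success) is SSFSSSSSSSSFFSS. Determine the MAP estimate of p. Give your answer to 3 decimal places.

Prior: Beta(7, 10).
Data: 12 successes in 15 trials (from the sequence). The binomial likelihood contributes p^12(1−p)^3, so the posterior is Beta(7+12, 10+3) = Beta(19, 13).
For Beta(a, b) with a, b > 1 the mode is (a−1)/(a+b−2) = 18/30 ≈ 0.600.

p̂_MAP = 0.600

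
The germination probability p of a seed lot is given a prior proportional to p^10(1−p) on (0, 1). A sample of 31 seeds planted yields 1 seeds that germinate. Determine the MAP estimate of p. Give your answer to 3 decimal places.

p̂_MAP = 0.262

The prior density ∝ p^10(1−p)^1 is the kernel of Beta(11, 2).
Data: 1 success in 31 trials. The binomial likelihood contributes p(1−p)^30, so the posterior is Beta(11+1, 2+30) = Beta(12, 32).
For Beta(a, b) with a, b > 1 the mode is (a−1)/(a+b−2) = 11/42 ≈ 0.262.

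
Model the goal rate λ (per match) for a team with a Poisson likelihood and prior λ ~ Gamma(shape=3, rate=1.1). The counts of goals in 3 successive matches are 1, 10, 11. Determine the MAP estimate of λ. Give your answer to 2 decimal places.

λ̂_MAP = 5.85

Σxᵢ = 1+10+11 = 22, with n = 3.
Posterior ∝ λ^2e^(−1.1λ) · λ^22e^(−3λ) = λ^24e^(−4.1λ), i.e. Gamma(shape=25, rate=4.1).
The mode of a Gamma(a, b) with a ≥ 1 (shape–rate) is (a−1)/b = 24/4.1 ≈ 5.85.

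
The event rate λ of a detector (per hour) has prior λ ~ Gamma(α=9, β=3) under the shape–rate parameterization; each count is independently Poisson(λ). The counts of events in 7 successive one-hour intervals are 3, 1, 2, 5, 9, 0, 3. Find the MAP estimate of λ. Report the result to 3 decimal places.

Σxᵢ = 3+1+2+5+9+0+3 = 23, with n = 7.
Posterior ∝ λ^8e^(−3λ) · λ^23e^(−7λ) = λ^31e^(−10λ), i.e. Gamma(shape=32, rate=10).
The mode of a Gamma(a, b) with a ≥ 1 (shape–rate) is (a−1)/b = 31/10 ≈ 3.100.

λ̂_MAP = 3.100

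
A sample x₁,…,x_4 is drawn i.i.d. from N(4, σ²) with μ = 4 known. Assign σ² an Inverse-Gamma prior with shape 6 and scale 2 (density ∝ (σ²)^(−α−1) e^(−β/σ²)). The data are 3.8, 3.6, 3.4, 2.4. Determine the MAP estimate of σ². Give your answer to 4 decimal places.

Sum of squared deviations about the known mean: SS = (3.8−4)² + (3.6−4)² + (3.4−4)² + (2.4−4)² = 3.12.
The Normal likelihood contributes (σ²)^(−n/2) exp(−SS/(2σ²)), so the posterior is Inverse-Gamma(α + n/2, β + SS/2) = Inverse-Gamma(8, 3.56).
The mode of Inverse-Gamma(a, b) is b/(a+1) = 3.56/9 ≈ 0.3956.

σ̂²_MAP = 0.3956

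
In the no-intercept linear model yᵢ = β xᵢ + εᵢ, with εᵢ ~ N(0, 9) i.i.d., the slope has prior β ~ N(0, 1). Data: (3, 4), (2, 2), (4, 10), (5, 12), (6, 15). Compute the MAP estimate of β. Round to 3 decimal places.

log p(β | y) = −Σ(yᵢ − βxᵢ)²/(2·9) − β²/(2·1) + const.
Setting the derivative to zero: Σxᵢ(yᵢ − βxᵢ)/9 − β/1 = 0, so β = Σxᵢyᵢ / (Σxᵢ² + σ²/τ²).
Σxᵢyᵢ = 3·4 + 2·2 + 4·10 + 5·12 + 6·15 = 206; Σxᵢ² = 90; σ²/τ² = 9.
β̂_MAP = 206 / (90 + 9) = 206/99 ≈ 2.081.

β̂_MAP = 2.081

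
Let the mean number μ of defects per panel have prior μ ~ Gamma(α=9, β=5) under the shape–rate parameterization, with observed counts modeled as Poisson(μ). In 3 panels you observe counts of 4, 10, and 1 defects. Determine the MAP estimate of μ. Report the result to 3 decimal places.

μ̂_MAP = 2.875

Σxᵢ = 4+10+1 = 15, with n = 3.
Posterior ∝ μ^8e^(−5μ) · μ^15e^(−3μ) = μ^23e^(−8μ), i.e. Gamma(shape=24, rate=8).
The mode of a Gamma(a, b) with a ≥ 1 (shape–rate) is (a−1)/b = 23/8 ≈ 2.875.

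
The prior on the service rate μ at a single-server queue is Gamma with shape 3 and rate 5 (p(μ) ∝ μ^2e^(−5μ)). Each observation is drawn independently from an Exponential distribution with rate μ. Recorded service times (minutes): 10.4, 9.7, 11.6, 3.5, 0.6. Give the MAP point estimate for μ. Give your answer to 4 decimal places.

μ̂_MAP = 0.1716

The Exponential(rate=μ) likelihood is ∝ μ^n e^(−μΣtᵢ). Here n = 5 and Σtᵢ = 10.4 + 9.7 + 11.6 + 3.5 + 0.6 = 35.8.
Posterior ∝ μ^2e^(−5μ) · μ^5e^(−35.8μ) = μ^7e^(−40.8μ), i.e. Gamma(8, 40.8).
Mode = (a−1)/b = 7/40.8 ≈ 0.1716.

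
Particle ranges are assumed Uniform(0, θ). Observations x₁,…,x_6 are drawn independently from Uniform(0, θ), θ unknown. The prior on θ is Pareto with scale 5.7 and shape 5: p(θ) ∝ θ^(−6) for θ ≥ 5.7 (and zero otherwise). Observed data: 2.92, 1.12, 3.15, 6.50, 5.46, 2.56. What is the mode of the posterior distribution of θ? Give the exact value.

The Uniform(0, θ) likelihood is θ^(−n) for θ ≥ max(xᵢ), zero otherwise. Here max(xᵢ) = 6.50.
Posterior ∝ θ^(−6) · θ^(−6) = θ^(−12) on θ ≥ max(5.7, 6.50) = 6.50.
This density is strictly decreasing in θ, so the posterior mode lies at the lower boundary of the support.

θ̂_MAP = 6.50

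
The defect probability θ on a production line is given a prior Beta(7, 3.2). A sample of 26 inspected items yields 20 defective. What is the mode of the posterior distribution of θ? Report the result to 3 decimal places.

Prior: Beta(7, 3.2).
Data: 20 successes in 26 trials. The binomial likelihood contributes θ^20(1−θ)^6, so the posterior is Beta(7+20, 3.2+6) = Beta(27, 9.2).
For Beta(a, b) with a, b > 1 the mode is (a−1)/(a+b−2) = 26/34.2 ≈ 0.760.

θ̂_MAP = 0.760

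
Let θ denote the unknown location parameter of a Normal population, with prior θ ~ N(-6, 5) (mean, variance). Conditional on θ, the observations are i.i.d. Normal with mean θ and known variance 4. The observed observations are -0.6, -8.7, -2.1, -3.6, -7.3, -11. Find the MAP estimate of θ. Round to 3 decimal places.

θ̂_MAP = -5.603

n = 6; x̄ = ((-0.6) + (-8.7) + (-2.1) + (-3.6) + (-7.3) + (-11))/6 = -33.3/6 = -5.55.
For a Normal prior and Normal likelihood with known variance, the posterior is Normal; its mode equals its mean, the precision-weighted average.
Prior precision 1/σ₀² = 1/5 = 0.2; data precision n/σ² = 6/4 = 1.5.
θ̂ = (0.2·(-6) + 1.5·(-5.55)) / (0.2 + 1.5) = (-9.525)/1.7 = -381/68 ≈ -5.603.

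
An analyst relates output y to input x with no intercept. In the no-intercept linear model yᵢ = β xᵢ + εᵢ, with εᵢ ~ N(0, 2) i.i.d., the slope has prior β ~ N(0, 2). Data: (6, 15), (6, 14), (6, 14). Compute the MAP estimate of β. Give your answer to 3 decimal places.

β̂_MAP = 2.367

log p(β | y) = −Σ(yᵢ − βxᵢ)²/(2·2) − β²/(2·2) + const.
Setting the derivative to zero: Σxᵢ(yᵢ − βxᵢ)/2 − β/2 = 0, so β = Σxᵢyᵢ / (Σxᵢ² + σ²/τ²).
Σxᵢyᵢ = 6·15 + 6·14 + 6·14 = 258; Σxᵢ² = 108; σ²/τ² = 1.
β̂_MAP = 258 / (108 + 1) = 258/109 ≈ 2.367.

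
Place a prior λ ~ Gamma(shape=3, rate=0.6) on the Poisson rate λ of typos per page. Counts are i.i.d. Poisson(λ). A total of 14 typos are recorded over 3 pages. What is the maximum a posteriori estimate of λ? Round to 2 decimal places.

Σxᵢ = 14, n = 3.
Posterior ∝ λ^2e^(−0.6λ) · λ^14e^(−3λ) = λ^16e^(−3.6λ), i.e. Gamma(shape=17, rate=3.6).
The mode of a Gamma(a, b) with a ≥ 1 (shape–rate) is (a−1)/b = 16/3.6 ≈ 4.44.

λ̂_MAP = 4.44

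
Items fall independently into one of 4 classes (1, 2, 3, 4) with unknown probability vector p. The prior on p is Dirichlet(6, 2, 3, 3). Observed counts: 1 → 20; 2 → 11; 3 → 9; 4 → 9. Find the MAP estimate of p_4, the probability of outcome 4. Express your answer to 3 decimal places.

MAP estimate: 0.186

The posterior is Dirichlet(αᵢ + nᵢ) = Dirichlet(26, 13, 12, 12).
For a Dirichlet(a₁,…,a_K) with all aᵢ > 1, the mode has j-th component (aⱼ − 1)/(Σaᵢ − K).
Here Σaᵢ = 63 and K = 4, so p_4 = (12 − 1)/(63 − 4) = 11/59 ≈ 0.186.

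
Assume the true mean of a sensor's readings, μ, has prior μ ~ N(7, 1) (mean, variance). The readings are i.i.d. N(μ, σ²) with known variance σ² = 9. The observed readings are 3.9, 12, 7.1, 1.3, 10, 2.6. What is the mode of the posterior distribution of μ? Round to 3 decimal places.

μ̂_MAP = 6.660

n = 6; x̄ = (3.9 + 12 + 7.1 + 1.3 + 10 + 2.6)/6 = 36.9/6 = 6.15.
For a Normal prior and Normal likelihood with known variance, the posterior is Normal; its mode equals its mean, the precision-weighted average.
Prior precision 1/σ₀² = 1/1 = 1; data precision n/σ² = 6/9 = 2/3.
μ̂ = (1·7 + (2/3)·6.15) / (1 + 2/3) = 11.1/(5/3) = 6.660.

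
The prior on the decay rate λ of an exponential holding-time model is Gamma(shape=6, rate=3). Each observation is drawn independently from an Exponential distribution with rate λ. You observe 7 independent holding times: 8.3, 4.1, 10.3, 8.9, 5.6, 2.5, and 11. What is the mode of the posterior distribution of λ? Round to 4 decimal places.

λ̂_MAP = 0.2235

The Exponential(rate=λ) likelihood is ∝ λ^n e^(−λΣtᵢ). Here n = 7 and Σtᵢ = 8.3 + 4.1 + 10.3 + 8.9 + 5.6 + 2.5 + 11 = 50.7.
Posterior ∝ λ^5e^(−3λ) · λ^7e^(−50.7λ) = λ^12e^(−53.7λ), i.e. Gamma(13, 53.7).
Mode = (a−1)/b = 12/53.7 ≈ 0.2235.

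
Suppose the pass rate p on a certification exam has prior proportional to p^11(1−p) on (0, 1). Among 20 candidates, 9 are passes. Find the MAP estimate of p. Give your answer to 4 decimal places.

The prior density ∝ p^11(1−p)^1 is the kernel of Beta(12, 2).
Data: 9 successes in 20 trials. The binomial likelihood contributes p^9(1−p)^11, so the posterior is Beta(12+9, 2+11) = Beta(21, 13).
For Beta(a, b) with a, b > 1 the mode is (a−1)/(a+b−2) = 20/32 ≈ 0.6250.

p̂_MAP = 0.6250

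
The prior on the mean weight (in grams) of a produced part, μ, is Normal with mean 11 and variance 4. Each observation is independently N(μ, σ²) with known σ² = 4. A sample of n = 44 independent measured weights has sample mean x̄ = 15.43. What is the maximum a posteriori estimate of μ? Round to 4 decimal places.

n = 44, x̄ = 15.43.
For a Normal prior and Normal likelihood with known variance, the posterior is Normal; its mode equals its mean, the precision-weighted average.
Prior precision 1/σ₀² = 1/4 = 0.25; data precision n/σ² = 44/4 = 11.
μ̂ = (0.25·11 + 11·15.43) / (0.25 + 11) = 172.48/11.25 = 17248/1125 ≈ 15.3316.

μ̂_MAP = 15.3316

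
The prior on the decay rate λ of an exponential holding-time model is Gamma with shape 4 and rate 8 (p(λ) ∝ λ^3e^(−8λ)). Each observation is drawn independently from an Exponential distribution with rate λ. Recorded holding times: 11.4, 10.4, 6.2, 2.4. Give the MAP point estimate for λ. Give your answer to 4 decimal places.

The Exponential(rate=λ) likelihood is ∝ λ^n e^(−λΣtᵢ). Here n = 4 and Σtᵢ = 11.4 + 10.4 + 6.2 + 2.4 = 30.4.
Posterior ∝ λ^3e^(−8λ) · λ^4e^(−30.4λ) = λ^7e^(−38.4λ), i.e. Gamma(8, 38.4).
Mode = (a−1)/b = 7/38.4 ≈ 0.1823.

λ̂_MAP = 0.1823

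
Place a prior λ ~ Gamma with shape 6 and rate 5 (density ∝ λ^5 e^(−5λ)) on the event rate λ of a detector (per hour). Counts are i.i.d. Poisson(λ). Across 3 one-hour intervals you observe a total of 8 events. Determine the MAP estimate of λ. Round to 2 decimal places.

λ̂_MAP = 1.63

Σxᵢ = 8, n = 3.
Posterior ∝ λ^5e^(−5λ) · λ^8e^(−3λ) = λ^13e^(−8λ), i.e. Gamma(shape=14, rate=8).
The mode of a Gamma(a, b) with a ≥ 1 (shape–rate) is (a−1)/b = 13/8 ≈ 1.63.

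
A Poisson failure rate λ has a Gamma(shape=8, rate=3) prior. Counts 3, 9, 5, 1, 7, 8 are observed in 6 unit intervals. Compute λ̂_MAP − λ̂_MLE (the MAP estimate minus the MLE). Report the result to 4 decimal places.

MAP − MLE = -1.0556

Σxᵢ = 33. Posterior is Gamma(41, 9); MAP = (41−1)/9 = 40/9 ≈ 4.44444.
MLE = x̄ = 33/6 ≈ 5.50000.
Difference = 40/9 − 33/6 = -19/18 ≈ -1.0556.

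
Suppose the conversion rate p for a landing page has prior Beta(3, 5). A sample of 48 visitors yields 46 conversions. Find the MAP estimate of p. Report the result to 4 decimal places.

p̂_MAP = 0.8889

Prior: Beta(3, 5).
Data: 46 successes in 48 trials. The binomial likelihood contributes p^46(1−p)^2, so the posterior is Beta(3+46, 5+2) = Beta(49, 7).
For Beta(a, b) with a, b > 1 the mode is (a−1)/(a+b−2) = 48/54 ≈ 0.8889.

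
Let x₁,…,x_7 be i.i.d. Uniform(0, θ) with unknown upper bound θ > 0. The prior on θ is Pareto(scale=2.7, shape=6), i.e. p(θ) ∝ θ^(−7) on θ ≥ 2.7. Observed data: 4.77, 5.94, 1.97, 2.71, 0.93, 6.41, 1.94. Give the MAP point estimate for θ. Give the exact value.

The Uniform(0, θ) likelihood is θ^(−n) for θ ≥ max(xᵢ), zero otherwise. Here max(xᵢ) = 6.41.
Posterior ∝ θ^(−7) · θ^(−7) = θ^(−14) on θ ≥ max(2.7, 6.41) = 6.41.
This density is strictly decreasing in θ, so the posterior mode lies at the lower boundary of the support.

θ̂_MAP = 6.41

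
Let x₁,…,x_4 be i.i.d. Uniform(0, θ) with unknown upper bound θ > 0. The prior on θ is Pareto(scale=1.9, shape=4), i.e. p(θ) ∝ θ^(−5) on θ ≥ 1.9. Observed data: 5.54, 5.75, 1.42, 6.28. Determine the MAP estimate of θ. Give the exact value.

θ̂_MAP = 6.28

The Uniform(0, θ) likelihood is θ^(−n) for θ ≥ max(xᵢ), zero otherwise. Here max(xᵢ) = 6.28.
Posterior ∝ θ^(−5) · θ^(−4) = θ^(−9) on θ ≥ max(1.9, 6.28) = 6.28.
This density is strictly decreasing in θ, so the posterior mode lies at the lower boundary of the support.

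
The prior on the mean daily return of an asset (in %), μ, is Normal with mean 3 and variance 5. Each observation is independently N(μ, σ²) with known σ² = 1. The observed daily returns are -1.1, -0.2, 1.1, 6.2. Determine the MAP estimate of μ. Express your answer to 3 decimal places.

μ̂_MAP = 1.571

n = 4; x̄ = ((-1.1) + (-0.2) + 1.1 + 6.2)/4 = 6/4 = 1.5.
For a Normal prior and Normal likelihood with known variance, the posterior is Normal; its mode equals its mean, the precision-weighted average.
Prior precision 1/σ₀² = 1/5 = 0.2; data precision n/σ² = 4/1 = 4.
μ̂ = (0.2·3 + 4·1.5) / (0.2 + 4) = 6.6/4.2 = 11/7 ≈ 1.571.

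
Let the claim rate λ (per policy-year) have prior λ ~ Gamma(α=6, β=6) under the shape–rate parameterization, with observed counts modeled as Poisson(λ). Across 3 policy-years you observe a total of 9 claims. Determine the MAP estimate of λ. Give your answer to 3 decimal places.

Σxᵢ = 9, n = 3.
Posterior ∝ λ^5e^(−6λ) · λ^9e^(−3λ) = λ^14e^(−9λ), i.e. Gamma(shape=15, rate=9).
The mode of a Gamma(a, b) with a ≥ 1 (shape–rate) is (a−1)/b = 14/9 ≈ 1.556.

λ̂_MAP = 1.556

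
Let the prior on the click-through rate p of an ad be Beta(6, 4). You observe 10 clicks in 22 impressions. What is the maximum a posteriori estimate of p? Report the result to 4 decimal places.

p̂_MAP = 0.5000

Prior: Beta(6, 4).
Data: 10 successes in 22 trials. The binomial likelihood contributes p^10(1−p)^12, so the posterior is Beta(6+10, 4+12) = Beta(16, 16).
For Beta(a, b) with a, b > 1 the mode is (a−1)/(a+b−2) = 15/30 ≈ 0.5000.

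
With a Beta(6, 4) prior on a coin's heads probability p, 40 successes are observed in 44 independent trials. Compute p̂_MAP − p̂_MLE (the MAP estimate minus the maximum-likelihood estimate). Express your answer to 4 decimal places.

MAP − MLE = -0.0437

Posterior is Beta(46, 8); MAP = (46−1)/(54−2) = 45/52 ≈ 0.86538.
MLE ignores the prior: p̂_MLE = k/n = 40/44 ≈ 0.90909.
Difference = 45/52 − 40/44 = -25/572 ≈ -0.0437.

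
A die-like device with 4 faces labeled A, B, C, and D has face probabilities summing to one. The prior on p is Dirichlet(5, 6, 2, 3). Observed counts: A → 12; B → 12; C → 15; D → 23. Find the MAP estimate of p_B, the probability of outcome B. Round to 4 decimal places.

The posterior is Dirichlet(αᵢ + nᵢ) = Dirichlet(17, 18, 17, 26).
For a Dirichlet(a₁,…,a_K) with all aᵢ > 1, the mode has j-th component (aⱼ − 1)/(Σaᵢ − K).
Here Σaᵢ = 78 and K = 4, so p_B = (18 − 1)/(78 − 4) = 17/74 ≈ 0.2297.

MAP estimate of p_B = 0.2297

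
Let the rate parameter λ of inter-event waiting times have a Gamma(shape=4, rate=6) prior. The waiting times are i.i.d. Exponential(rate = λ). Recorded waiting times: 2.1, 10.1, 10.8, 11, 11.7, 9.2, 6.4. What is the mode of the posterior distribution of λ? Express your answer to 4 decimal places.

The Exponential(rate=λ) likelihood is ∝ λ^n e^(−λΣtᵢ). Here n = 7 and Σtᵢ = 2.1 + 10.1 + 10.8 + 11 + 11.7 + 9.2 + 6.4 = 61.3.
Posterior ∝ λ^3e^(−6λ) · λ^7e^(−61.3λ) = λ^10e^(−67.3λ), i.e. Gamma(11, 67.3).
Mode = (a−1)/b = 10/67.3 ≈ 0.1486.

λ̂_MAP = 0.1486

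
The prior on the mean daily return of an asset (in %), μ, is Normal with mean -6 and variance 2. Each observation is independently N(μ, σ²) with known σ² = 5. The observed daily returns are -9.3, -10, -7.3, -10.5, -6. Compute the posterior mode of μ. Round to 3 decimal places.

μ̂_MAP = -7.747

n = 5; x̄ = ((-9.3) + (-10) + (-7.3) + (-10.5) + (-6))/5 = -43.1/5 = -8.62.
For a Normal prior and Normal likelihood with known variance, the posterior is Normal; its mode equals its mean, the precision-weighted average.
Prior precision 1/σ₀² = 1/2 = 0.5; data precision n/σ² = 5/5 = 1.
μ̂ = (0.5·(-6) + 1·(-8.62)) / (0.5 + 1) = (-11.62)/1.5 = -581/75 ≈ -7.747.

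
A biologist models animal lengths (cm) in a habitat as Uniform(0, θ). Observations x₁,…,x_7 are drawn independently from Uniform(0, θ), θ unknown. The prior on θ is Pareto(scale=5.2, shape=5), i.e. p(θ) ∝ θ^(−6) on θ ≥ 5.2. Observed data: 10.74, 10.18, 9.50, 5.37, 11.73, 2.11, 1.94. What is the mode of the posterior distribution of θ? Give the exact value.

The Uniform(0, θ) likelihood is θ^(−n) for θ ≥ max(xᵢ), zero otherwise. Here max(xᵢ) = 11.73.
Posterior ∝ θ^(−6) · θ^(−7) = θ^(−13) on θ ≥ max(5.2, 11.73) = 11.73.
This density is strictly decreasing in θ, so the posterior mode lies at the lower boundary of the support.

θ̂_MAP = 11.73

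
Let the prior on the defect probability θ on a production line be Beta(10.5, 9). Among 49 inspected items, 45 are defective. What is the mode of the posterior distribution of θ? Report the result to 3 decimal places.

Prior: Beta(10.5, 9).
Data: 45 successes in 49 trials. The binomial likelihood contributes θ^45(1−θ)^4, so the posterior is Beta(10.5+45, 9+4) = Beta(55.5, 13).
For Beta(a, b) with a, b > 1 the mode is (a−1)/(a+b−2) = 54.5/66.5 ≈ 0.820.

θ̂_MAP = 0.820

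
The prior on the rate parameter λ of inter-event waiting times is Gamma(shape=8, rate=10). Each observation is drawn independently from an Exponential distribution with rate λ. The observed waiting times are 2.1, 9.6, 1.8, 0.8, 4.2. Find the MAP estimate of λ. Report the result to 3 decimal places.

λ̂_MAP = 0.421

The Exponential(rate=λ) likelihood is ∝ λ^n e^(−λΣtᵢ). Here n = 5 and Σtᵢ = 2.1 + 9.6 + 1.8 + 0.8 + 4.2 = 18.5.
Posterior ∝ λ^7e^(−10λ) · λ^5e^(−18.5λ) = λ^12e^(−28.5λ), i.e. Gamma(13, 28.5).
Mode = (a−1)/b = 12/28.5 ≈ 0.421.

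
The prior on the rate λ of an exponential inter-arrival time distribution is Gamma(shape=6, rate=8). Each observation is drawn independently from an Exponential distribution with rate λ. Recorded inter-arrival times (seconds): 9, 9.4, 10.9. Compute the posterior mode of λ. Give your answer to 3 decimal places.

λ̂_MAP = 0.214

The Exponential(rate=λ) likelihood is ∝ λ^n e^(−λΣtᵢ). Here n = 3 and Σtᵢ = 9 + 9.4 + 10.9 = 29.3.
Posterior ∝ λ^5e^(−8λ) · λ^3e^(−29.3λ) = λ^8e^(−37.3λ), i.e. Gamma(9, 37.3).
Mode = (a−1)/b = 8/37.3 ≈ 0.214.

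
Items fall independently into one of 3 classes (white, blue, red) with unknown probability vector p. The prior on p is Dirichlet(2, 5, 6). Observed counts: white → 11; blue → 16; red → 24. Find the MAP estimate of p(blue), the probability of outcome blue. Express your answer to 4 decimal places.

MAP estimate of p(blue) = 0.3279

The posterior is Dirichlet(αᵢ + nᵢ) = Dirichlet(13, 21, 30).
For a Dirichlet(a₁,…,a_K) with all aᵢ > 1, the mode has j-th component (aⱼ − 1)/(Σaᵢ − K).
Here Σaᵢ = 64 and K = 3, so p(blue) = (21 − 1)/(64 − 3) = 20/61 ≈ 0.3279.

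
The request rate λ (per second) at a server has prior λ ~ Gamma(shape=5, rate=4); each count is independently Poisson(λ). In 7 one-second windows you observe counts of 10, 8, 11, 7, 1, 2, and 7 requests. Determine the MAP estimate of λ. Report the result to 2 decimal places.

Σxᵢ = 10+8+11+7+1+2+7 = 46, with n = 7.
Posterior ∝ λ^4e^(−4λ) · λ^46e^(−7λ) = λ^50e^(−11λ), i.e. Gamma(shape=51, rate=11).
The mode of a Gamma(a, b) with a ≥ 1 (shape–rate) is (a−1)/b = 50/11 ≈ 4.55.

λ̂_MAP = 4.55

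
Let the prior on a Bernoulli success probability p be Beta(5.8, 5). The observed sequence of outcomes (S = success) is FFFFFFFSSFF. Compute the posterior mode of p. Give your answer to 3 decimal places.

Prior: Beta(5.8, 5).
Data: 2 successes in 11 trials (from the sequence). The binomial likelihood contributes p^2(1−p)^9, so the posterior is Beta(5.8+2, 5+9) = Beta(7.8, 14).
For Beta(a, b) with a, b > 1 the mode is (a−1)/(a+b−2) = 6.8/19.8 ≈ 0.343.

p̂_MAP = 0.343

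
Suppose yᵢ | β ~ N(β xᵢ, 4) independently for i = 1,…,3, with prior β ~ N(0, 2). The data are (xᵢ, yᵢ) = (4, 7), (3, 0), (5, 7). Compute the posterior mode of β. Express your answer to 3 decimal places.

log p(β | y) = −Σ(yᵢ − βxᵢ)²/(2·4) − β²/(2·2) + const.
Setting the derivative to zero: Σxᵢ(yᵢ − βxᵢ)/4 − β/2 = 0, so β = Σxᵢyᵢ / (Σxᵢ² + σ²/τ²).
Σxᵢyᵢ = 4·7 + 3·0 + 5·7 = 63; Σxᵢ² = 50; σ²/τ² = 2.
β̂_MAP = 63 / (50 + 2) = 63/52 ≈ 1.212.

β̂_MAP = 1.212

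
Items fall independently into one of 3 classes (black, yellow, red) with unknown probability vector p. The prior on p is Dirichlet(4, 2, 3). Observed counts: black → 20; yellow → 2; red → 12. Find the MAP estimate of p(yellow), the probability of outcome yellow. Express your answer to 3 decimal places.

The posterior is Dirichlet(αᵢ + nᵢ) = Dirichlet(24, 4, 15).
For a Dirichlet(a₁,…,a_K) with all aᵢ > 1, the mode has j-th component (aⱼ − 1)/(Σaᵢ − K).
Here Σaᵢ = 43 and K = 3, so p(yellow) = (4 − 1)/(43 − 3) = 3/40 ≈ 0.075.

MAP estimate of p(yellow) = 0.075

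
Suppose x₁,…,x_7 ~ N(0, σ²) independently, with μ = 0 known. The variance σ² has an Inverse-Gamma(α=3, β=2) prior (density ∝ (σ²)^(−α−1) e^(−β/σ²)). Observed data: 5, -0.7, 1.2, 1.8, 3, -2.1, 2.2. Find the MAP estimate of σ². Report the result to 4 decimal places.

σ̂²_MAP = 3.4947

Sum of squared deviations about the known mean: SS = (5−0)² + (-0.7−0)² + (1.2−0)² + (1.8−0)² + (3−0)² + (-2.1−0)² + (2.2−0)² = 48.42.
The Normal likelihood contributes (σ²)^(−n/2) exp(−SS/(2σ²)), so the posterior is Inverse-Gamma(α + n/2, β + SS/2) = Inverse-Gamma(6.5, 26.21).
The mode of Inverse-Gamma(a, b) is b/(a+1) = 26.21/7.5 ≈ 3.4947.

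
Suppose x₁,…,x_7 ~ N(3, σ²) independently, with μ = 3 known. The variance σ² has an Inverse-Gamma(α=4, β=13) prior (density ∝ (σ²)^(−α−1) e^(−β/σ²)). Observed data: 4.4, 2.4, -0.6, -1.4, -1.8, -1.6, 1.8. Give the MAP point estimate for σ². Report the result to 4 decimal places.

Sum of squared deviations about the known mean: SS = (4.4−3)² + (2.4−3)² + (-0.6−3)² + (-1.4−3)² + (-1.8−3)² + (-1.6−3)² + (1.8−3)² = 80.28.
The Normal likelihood contributes (σ²)^(−n/2) exp(−SS/(2σ²)), so the posterior is Inverse-Gamma(α + n/2, β + SS/2) = Inverse-Gamma(7.5, 53.14).
The mode of Inverse-Gamma(a, b) is b/(a+1) = 53.14/8.5 ≈ 6.2518.

σ̂²_MAP = 6.2518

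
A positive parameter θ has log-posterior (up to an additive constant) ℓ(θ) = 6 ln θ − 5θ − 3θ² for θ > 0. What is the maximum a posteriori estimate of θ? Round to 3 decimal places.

ℓ'(θ) = 6/θ − 5 − 6θ. Setting this to zero and multiplying by θ: 6θ² + 5θ − 6 = 0.
θ = (−5 + √(5² + 4·6·6)) / (2·6) = (−5 + √169) / 12 = (−5 + 13)/12 = 2/3.
ℓ''(θ) = −6/θ² − 6 < 0, confirming a maximum.

θ̂_MAP = 0.667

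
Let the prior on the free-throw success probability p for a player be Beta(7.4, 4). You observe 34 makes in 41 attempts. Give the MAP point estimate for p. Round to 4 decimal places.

Prior: Beta(7.4, 4).
Data: 34 successes in 41 trials. The binomial likelihood contributes p^34(1−p)^7, so the posterior is Beta(7.4+34, 4+7) = Beta(41.4, 11).
For Beta(a, b) with a, b > 1 the mode is (a−1)/(a+b−2) = 40.4/50.4 ≈ 0.8016.

p̂_MAP = 0.8016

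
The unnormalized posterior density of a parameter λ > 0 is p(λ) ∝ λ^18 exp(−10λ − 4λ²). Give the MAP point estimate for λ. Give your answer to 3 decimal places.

λ̂_MAP = 1.000

ℓ'(λ) = 18/λ − 10 − 8λ. Setting this to zero and multiplying by λ: 8λ² + 10λ − 18 = 0.
λ = (−10 + √(10² + 4·8·18)) / (2·8) = (−10 + √676) / 16 = (−10 + 26)/16 = 1.
ℓ''(λ) = −18/λ² − 8 < 0, confirming a maximum.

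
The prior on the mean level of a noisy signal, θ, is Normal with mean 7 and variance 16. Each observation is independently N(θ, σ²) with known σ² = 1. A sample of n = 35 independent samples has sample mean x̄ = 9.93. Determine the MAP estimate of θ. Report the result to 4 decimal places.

θ̂_MAP = 9.9248

n = 35, x̄ = 9.93.
For a Normal prior and Normal likelihood with known variance, the posterior is Normal; its mode equals its mean, the precision-weighted average.
Prior precision 1/σ₀² = 1/16 = 0.0625; data precision n/σ² = 35/1 = 35.
θ̂ = (0.0625·7 + 35·9.93) / (0.0625 + 35) = 347.9875/35.0625 = 27839/2805 ≈ 9.9248.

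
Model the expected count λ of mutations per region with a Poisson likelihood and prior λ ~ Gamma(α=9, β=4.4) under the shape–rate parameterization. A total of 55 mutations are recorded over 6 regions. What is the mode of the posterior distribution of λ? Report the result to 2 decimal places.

λ̂_MAP = 6.06

Σxᵢ = 55, n = 6.
Posterior ∝ λ^8e^(−4.4λ) · λ^55e^(−6λ) = λ^63e^(−10.4λ), i.e. Gamma(shape=64, rate=10.4).
The mode of a Gamma(a, b) with a ≥ 1 (shape–rate) is (a−1)/b = 63/10.4 ≈ 6.06.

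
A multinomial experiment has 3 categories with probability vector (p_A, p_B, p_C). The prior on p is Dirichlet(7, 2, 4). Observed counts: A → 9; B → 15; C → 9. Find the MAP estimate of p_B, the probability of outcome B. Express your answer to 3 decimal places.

The posterior is Dirichlet(αᵢ + nᵢ) = Dirichlet(16, 17, 13).
For a Dirichlet(a₁,…,a_K) with all aᵢ > 1, the mode has j-th component (aⱼ − 1)/(Σaᵢ − K).
Here Σaᵢ = 46 and K = 3, so p_B = (17 − 1)/(46 − 3) = 16/43 ≈ 0.372.

MAP estimate of p_B = 0.372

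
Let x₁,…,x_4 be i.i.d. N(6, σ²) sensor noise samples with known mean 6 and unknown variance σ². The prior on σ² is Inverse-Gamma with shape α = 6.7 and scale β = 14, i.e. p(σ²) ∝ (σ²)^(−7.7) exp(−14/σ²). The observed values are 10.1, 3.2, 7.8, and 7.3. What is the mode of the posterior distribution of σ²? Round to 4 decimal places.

σ̂²_MAP = 2.9680

Sum of squared deviations about the known mean: SS = (10.1−6)² + (3.2−6)² + (7.8−6)² + (7.3−6)² = 29.58.
The Normal likelihood contributes (σ²)^(−n/2) exp(−SS/(2σ²)), so the posterior is Inverse-Gamma(α + n/2, β + SS/2) = Inverse-Gamma(8.7, 28.79).
The mode of Inverse-Gamma(a, b) is b/(a+1) = 28.79/9.7 ≈ 2.9680.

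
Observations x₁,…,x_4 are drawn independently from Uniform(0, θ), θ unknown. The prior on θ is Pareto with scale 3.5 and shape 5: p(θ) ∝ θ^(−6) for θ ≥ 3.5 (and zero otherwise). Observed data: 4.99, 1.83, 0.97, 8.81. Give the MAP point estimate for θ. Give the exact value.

The Uniform(0, θ) likelihood is θ^(−n) for θ ≥ max(xᵢ), zero otherwise. Here max(xᵢ) = 8.81.
Posterior ∝ θ^(−6) · θ^(−4) = θ^(−10) on θ ≥ max(3.5, 8.81) = 8.81.
This density is strictly decreasing in θ, so the posterior mode lies at the lower boundary of the support.

θ̂_MAP = 8.81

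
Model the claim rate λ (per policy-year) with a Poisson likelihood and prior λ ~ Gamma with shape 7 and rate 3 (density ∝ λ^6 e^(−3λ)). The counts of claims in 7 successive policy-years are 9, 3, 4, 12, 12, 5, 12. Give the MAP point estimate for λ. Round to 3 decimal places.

Σxᵢ = 9+3+4+12+12+5+12 = 57, with n = 7.
Posterior ∝ λ^6e^(−3λ) · λ^57e^(−7λ) = λ^63e^(−10λ), i.e. Gamma(shape=64, rate=10).
The mode of a Gamma(a, b) with a ≥ 1 (shape–rate) is (a−1)/b = 63/10 ≈ 6.300.

λ̂_MAP = 6.300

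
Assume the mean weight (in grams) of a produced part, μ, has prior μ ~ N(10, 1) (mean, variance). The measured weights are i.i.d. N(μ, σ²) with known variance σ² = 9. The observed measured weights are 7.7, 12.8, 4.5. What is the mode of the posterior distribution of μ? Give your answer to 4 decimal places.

n = 3; x̄ = (7.7 + 12.8 + 4.5)/3 = 25/3 = 25/3 ≈ 8.3333.
For a Normal prior and Normal likelihood with known variance, the posterior is Normal; its mode equals its mean, the precision-weighted average.
Prior precision 1/σ₀² = 1/1 = 1; data precision n/σ² = 3/9 = 1/3.
μ̂ = (1·10 + (1/3)·(25/3)) / (1 + 1/3) = (115/9)/(4/3) = 115/12 ≈ 9.5833.

μ̂_MAP = 9.5833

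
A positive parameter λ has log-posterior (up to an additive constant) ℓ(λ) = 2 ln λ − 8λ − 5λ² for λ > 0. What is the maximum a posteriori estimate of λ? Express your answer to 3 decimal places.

λ̂_MAP = 0.200

ℓ'(λ) = 2/λ − 8 − 10λ. Setting this to zero and multiplying by λ: 10λ² + 8λ − 2 = 0.
λ = (−8 + √(8² + 4·10·2)) / (2·10) = (−8 + √144) / 20 = (−8 + 12)/20 = 1/5.
ℓ''(λ) = −2/λ² − 10 < 0, confirming a maximum.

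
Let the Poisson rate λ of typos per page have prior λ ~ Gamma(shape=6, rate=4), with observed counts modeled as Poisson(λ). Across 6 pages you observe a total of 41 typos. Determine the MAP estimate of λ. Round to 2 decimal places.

Σxᵢ = 41, n = 6.
Posterior ∝ λ^5e^(−4λ) · λ^41e^(−6λ) = λ^46e^(−10λ), i.e. Gamma(shape=47, rate=10).
The mode of a Gamma(a, b) with a ≥ 1 (shape–rate) is (a−1)/b = 46/10 ≈ 4.60.

λ̂_MAP = 4.60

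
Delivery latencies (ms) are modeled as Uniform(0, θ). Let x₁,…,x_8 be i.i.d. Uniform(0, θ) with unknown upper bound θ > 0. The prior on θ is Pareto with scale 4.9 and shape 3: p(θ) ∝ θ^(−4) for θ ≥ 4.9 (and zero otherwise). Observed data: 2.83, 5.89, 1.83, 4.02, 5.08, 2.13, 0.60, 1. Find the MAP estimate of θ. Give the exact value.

θ̂_MAP = 5.89

The Uniform(0, θ) likelihood is θ^(−n) for θ ≥ max(xᵢ), zero otherwise. Here max(xᵢ) = 5.89.
Posterior ∝ θ^(−4) · θ^(−8) = θ^(−12) on θ ≥ max(4.9, 5.89) = 5.89.
This density is strictly decreasing in θ, so the posterior mode lies at the lower boundary of the support.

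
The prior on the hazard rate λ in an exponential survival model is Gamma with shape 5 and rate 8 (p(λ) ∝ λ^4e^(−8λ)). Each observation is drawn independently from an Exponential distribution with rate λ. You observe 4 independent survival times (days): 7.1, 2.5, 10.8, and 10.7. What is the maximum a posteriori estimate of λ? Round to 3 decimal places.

The Exponential(rate=λ) likelihood is ∝ λ^n e^(−λΣtᵢ). Here n = 4 and Σtᵢ = 7.1 + 2.5 + 10.8 + 10.7 = 31.1.
Posterior ∝ λ^4e^(−8λ) · λ^4e^(−31.1λ) = λ^8e^(−39.1λ), i.e. Gamma(9, 39.1).
Mode = (a−1)/b = 8/39.1 ≈ 0.205.

λ̂_MAP = 0.205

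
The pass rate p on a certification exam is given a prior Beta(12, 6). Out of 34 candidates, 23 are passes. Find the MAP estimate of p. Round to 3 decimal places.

Prior: Beta(12, 6).
Data: 23 successes in 34 trials. The binomial likelihood contributes p^23(1−p)^11, so the posterior is Beta(12+23, 6+11) = Beta(35, 17).
For Beta(a, b) with a, b > 1 the mode is (a−1)/(a+b−2) = 34/50 ≈ 0.680.

p̂_MAP = 0.680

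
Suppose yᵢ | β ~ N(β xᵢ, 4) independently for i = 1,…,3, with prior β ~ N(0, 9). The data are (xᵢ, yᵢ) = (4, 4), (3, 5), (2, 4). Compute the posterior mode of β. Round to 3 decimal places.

β̂_MAP = 1.325

log p(β | y) = −Σ(yᵢ − βxᵢ)²/(2·4) − β²/(2·9) + const.
Setting the derivative to zero: Σxᵢ(yᵢ − βxᵢ)/4 − β/9 = 0, so β = Σxᵢyᵢ / (Σxᵢ² + σ²/τ²).
Σxᵢyᵢ = 4·4 + 3·5 + 2·4 = 39; Σxᵢ² = 29; σ²/τ² = 4/9.
β̂_MAP = 39 / (29 + 4/9) = 39/(265/9) = 351/265 ≈ 1.325.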